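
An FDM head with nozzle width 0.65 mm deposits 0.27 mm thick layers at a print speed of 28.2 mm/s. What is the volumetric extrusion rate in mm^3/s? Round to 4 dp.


Rate = 0.65 * 0.27 * 28.2 = 4.9491 mm^3/s


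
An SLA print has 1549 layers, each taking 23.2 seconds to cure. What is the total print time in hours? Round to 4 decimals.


t = 1549 * 23.2 / 3600 = 9.9824 hrs


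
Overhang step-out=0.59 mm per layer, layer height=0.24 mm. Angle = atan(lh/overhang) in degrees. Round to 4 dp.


angle = atan(0.24/0.59) = 22.1355 degrees


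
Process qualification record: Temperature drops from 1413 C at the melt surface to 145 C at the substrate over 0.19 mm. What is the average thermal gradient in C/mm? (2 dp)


G = (1413-145)/0.19 = 6673.68 C/mm


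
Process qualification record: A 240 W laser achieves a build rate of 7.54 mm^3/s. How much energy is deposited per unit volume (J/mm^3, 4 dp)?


SE = 240 / 7.54 = 31.8302 J/mm^3


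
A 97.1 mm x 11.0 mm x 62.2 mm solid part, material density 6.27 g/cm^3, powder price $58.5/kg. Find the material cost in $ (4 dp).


V = 97.1 * 11.0 * 62.2 = 66435.82 mm^3 = 66.43582 cm^3
Mass = 66.43582 * 6.27 / 1000 = 0.41655259 kg
Cost = 0.41655259 * 58.5 = 24.3683 $


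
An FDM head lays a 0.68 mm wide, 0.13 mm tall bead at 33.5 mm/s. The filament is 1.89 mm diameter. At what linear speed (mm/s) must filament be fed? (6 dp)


Q = 0.68 * 0.13 * 33.5 = 2.9614 mm^3/s
A_fil = pi*(1.89/2)^2 = 2.80552078 mm^2
v_feed = 2.9614 / 2.80552078 = 1.055562 mm/s


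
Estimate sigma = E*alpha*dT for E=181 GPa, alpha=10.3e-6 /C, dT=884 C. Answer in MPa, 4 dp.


sigma = 181*1000 * 10.3e-6 * 884 = 1648.0412 MPa


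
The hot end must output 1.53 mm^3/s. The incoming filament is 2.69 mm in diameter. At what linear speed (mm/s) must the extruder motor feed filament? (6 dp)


A = pi*(2.69/2)^2 = 5.68322
v = 1.53 / 5.68322 = 0.269214 mm/s


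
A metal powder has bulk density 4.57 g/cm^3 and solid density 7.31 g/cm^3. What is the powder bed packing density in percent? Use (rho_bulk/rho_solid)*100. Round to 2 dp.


Packing = (4.57/7.31)*100 = 62.52 %


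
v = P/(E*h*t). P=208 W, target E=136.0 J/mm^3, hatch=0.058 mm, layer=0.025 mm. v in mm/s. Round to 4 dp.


v = 208 / (136.0*0.058*0.025) = 1054.7667 mm/s


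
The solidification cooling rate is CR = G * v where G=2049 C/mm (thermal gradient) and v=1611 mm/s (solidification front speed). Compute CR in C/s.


CR = 2049 * 1611 = 3300939 C/s


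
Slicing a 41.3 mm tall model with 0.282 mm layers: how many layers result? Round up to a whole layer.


Layers = ceil(41.3/0.282) = 147


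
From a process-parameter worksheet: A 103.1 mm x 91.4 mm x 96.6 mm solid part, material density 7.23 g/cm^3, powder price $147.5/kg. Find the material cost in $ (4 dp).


V = 103.1 * 91.4 * 96.6 = 910294.644 mm^3 = 910.294644 cm^3
Mass = 910.294644 * 7.23 / 1000 = 6.58143028 kg
Cost = 6.58143028 * 147.5 = 970.761 $


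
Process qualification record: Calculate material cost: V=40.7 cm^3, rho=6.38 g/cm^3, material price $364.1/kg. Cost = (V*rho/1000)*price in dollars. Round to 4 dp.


Mass = 40.7*6.38/1000 = 0.259666 kg
Cost = 0.259666 * 364.1 = 94.5444 $


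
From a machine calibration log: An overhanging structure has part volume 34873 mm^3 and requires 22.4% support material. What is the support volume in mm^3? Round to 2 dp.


V_support = 34873 * 0.224 = 7811.55 mm^3


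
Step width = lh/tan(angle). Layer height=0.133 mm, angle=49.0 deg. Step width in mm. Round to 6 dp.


step = 0.133 / tan(49.0) = 0.115615 mm


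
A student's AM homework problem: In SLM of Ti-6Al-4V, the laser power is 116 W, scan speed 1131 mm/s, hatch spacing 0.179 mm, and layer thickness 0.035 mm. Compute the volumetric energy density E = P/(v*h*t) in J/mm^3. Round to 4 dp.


E = 116 / (1131*0.179*0.035) = 16.371 J/mm^3


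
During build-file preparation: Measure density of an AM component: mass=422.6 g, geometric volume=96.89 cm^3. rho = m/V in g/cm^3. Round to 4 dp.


rho = 422.6 / 96.89 = 4.3616 g/cm^3


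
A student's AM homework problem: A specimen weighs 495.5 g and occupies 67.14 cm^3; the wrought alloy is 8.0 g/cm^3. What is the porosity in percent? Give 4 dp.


rho_part = 495.5 / 67.14 = 7.38010128 g/cm^3
Porosity = (1 - 7.38010128/8.0)*100 = 7.7487 %


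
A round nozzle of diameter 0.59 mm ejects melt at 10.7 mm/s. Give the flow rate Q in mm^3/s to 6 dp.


A = pi*(0.59/2)^2 = 0.2733971 mm^2
Q = 0.2733971 * 10.7 = 2.925349 mm^3/s


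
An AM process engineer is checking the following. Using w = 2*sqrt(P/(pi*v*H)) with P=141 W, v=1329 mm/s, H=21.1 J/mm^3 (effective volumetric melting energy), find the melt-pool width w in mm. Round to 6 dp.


w = 2*sqrt(141/(pi*1329*21.1)) = 0.080013 mm


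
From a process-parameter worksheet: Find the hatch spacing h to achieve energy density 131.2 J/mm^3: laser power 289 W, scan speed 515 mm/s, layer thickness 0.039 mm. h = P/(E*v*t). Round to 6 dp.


h = 289 / (131.2*515*0.039) = 0.109671 mm


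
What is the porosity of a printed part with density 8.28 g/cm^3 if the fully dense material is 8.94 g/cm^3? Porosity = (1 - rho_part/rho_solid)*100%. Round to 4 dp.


Porosity = (1-8.28/8.94)*100 = 7.3826 %


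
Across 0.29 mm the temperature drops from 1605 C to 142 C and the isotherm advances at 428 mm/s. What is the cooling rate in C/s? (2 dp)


G = (1605-142)/0.29 = 5044.82758621 C/mm
CR = 5044.82758621 * 428 = 2159186.21 C/s


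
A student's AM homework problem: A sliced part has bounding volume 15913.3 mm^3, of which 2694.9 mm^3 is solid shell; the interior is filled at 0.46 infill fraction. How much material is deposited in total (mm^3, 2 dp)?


V_infill = (15913.3 - 2694.9) * 0.46 = 6080.46
V_total = 2694.9 + 6080.46 = 8775.36 mm^3


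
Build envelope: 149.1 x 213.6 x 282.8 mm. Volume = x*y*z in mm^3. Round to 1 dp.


V = 149.1 * 213.6 * 282.8 = 9006546.5 mm^3


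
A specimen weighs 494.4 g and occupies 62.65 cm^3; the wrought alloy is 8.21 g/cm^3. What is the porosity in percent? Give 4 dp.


rho_part = 494.4 / 62.65 = 7.89146049 g/cm^3
Porosity = (1 - 7.89146049/8.21)*100 = 3.8799 %


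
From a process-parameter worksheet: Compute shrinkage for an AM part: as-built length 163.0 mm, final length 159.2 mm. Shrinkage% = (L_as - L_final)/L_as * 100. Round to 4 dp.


Shrinkage = ((163.0-159.2)/163.0)*100 = 2.3313 %


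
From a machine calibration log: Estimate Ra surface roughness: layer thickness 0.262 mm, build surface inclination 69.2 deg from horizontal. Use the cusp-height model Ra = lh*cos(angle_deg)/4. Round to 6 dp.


Ra = 0.262 * cos(69.2) / 4 = 0.02326 mm


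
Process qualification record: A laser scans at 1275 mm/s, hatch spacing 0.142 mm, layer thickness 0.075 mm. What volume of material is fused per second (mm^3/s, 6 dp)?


Rate = 1275 * 0.142 * 0.075 = 13.57875 mm^3/s


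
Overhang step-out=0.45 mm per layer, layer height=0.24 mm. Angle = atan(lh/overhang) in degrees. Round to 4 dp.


angle = atan(0.24/0.45) = 28.0725 degrees


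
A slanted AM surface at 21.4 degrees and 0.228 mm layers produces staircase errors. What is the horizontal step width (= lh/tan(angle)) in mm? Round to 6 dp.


step = 0.228 / tan(21.4) = 0.581787 mm


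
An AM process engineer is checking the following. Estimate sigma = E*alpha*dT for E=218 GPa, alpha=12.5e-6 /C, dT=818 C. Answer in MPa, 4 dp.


sigma = 218*1000 * 12.5e-6 * 818 = 2229.05 MPa


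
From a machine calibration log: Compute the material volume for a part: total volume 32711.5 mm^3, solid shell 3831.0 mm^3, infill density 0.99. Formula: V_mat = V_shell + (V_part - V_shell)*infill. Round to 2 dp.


V_infill = (32711.5 - 3831.0) * 0.99 = 28591.7
V_total = 3831.0 + 28591.7 = 32422.7 mm^3


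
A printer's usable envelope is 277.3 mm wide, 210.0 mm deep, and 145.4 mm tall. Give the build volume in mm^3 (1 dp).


V = 277.3 * 210.0 * 145.4 = 8467078.2 mm^3


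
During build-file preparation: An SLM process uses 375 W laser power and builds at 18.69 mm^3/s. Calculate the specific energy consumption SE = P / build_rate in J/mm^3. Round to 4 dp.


SE = 375 / 18.69 = 20.0642 J/mm^3


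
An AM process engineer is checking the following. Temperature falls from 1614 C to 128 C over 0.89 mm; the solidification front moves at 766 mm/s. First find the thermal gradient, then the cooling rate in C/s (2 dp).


G = (1614-128)/0.89 = 1669.66292135 C/mm
CR = 1669.66292135 * 766 = 1278961.8 C/s


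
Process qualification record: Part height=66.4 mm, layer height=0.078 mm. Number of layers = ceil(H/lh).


Layers = ceil(66.4/0.078) = 852


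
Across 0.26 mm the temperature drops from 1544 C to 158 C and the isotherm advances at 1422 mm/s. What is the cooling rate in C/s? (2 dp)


G = (1544-158)/0.26 = 5330.76923077 C/mm
CR = 5330.76923077 * 1422 = 7580353.85 C/s


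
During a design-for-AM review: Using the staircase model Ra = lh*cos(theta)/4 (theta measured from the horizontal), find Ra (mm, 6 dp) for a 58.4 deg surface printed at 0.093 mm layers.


Ra = 0.093 * cos(58.4) / 4 = 0.012183 mm


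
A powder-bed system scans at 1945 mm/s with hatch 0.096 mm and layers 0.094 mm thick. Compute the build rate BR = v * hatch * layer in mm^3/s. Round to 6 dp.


Rate = 1945 * 0.096 * 0.094 = 17.55168 mm^3/s


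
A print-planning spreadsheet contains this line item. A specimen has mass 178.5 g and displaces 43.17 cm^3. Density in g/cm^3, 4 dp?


rho = 178.5 / 43.17 = 4.1348 g/cm^3


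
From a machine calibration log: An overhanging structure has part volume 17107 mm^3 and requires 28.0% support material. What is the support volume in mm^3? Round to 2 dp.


V_support = 17107 * 0.28 = 4789.96 mm^3


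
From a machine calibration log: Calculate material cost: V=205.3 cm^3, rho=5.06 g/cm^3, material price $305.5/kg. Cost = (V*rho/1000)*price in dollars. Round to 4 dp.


Mass = 205.3*5.06/1000 = 1.038818 kg
Cost = 1.038818 * 305.5 = 317.3589 $


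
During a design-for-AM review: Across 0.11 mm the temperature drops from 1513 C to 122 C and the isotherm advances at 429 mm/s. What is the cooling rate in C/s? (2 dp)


G = (1513-122)/0.11 = 12645.45454545 C/mm
CR = 12645.45454545 * 429 = 5424900.0 C/s


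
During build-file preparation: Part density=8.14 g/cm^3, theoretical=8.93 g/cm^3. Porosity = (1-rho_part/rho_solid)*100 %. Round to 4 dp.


Porosity = (1-8.14/8.93)*100 = 8.8466 %


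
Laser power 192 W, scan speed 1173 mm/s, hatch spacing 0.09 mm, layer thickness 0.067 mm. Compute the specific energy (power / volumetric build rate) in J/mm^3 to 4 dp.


Build rate = 1173 * 0.09 * 0.067 = 7.07319 mm^3/s
SE = 192 / 7.07319 = 27.1448 J/mm^3


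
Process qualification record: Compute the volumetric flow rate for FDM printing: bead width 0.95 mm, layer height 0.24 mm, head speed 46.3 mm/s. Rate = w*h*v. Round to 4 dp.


Rate = 0.95 * 0.24 * 46.3 = 10.5564 mm^3/s


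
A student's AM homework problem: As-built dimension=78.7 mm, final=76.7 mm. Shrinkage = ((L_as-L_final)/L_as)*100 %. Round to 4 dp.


Shrinkage = ((78.7-76.7)/78.7)*100 = 2.5413 %


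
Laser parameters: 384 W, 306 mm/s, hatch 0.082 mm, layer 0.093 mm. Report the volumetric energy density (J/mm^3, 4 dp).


E = 384 / (306*0.082*0.093) = 164.5557 J/mm^3


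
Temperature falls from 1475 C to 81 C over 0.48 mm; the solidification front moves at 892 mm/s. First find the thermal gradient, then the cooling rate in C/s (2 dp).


G = (1475-81)/0.48 = 2904.16666667 C/mm
CR = 2904.16666667 * 892 = 2590516.67 C/s


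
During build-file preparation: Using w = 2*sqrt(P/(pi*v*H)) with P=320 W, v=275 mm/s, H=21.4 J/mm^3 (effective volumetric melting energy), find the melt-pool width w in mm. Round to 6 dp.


w = 2*sqrt(320/(pi*275*21.4)) = 0.263122 mm


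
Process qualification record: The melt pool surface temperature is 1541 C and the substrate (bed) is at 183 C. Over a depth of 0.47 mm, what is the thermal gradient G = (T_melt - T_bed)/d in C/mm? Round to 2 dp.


G = (1541-183)/0.47 = 2889.36 C/mm


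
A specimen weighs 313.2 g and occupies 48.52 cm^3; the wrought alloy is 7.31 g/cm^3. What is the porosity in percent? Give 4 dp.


rho_part = 313.2 / 48.52 = 6.45507007 g/cm^3
Porosity = (1 - 6.45507007/7.31)*100 = 11.6953 %


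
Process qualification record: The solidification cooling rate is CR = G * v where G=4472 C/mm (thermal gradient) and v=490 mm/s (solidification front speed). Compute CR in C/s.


CR = 4472 * 490 = 2191280 C/s


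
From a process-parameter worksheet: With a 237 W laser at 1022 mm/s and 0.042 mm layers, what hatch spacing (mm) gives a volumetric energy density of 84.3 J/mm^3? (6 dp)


h = 237 / (84.3*1022*0.042) = 0.065497 mm


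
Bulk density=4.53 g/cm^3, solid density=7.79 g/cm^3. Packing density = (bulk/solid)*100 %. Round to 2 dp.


Packing = (4.53/7.79)*100 = 58.15 %


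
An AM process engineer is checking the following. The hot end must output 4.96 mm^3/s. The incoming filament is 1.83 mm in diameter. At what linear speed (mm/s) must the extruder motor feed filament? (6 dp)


A = pi*(1.83/2)^2 = 2.63022
v = 4.96 / 2.63022 = 1.885774 mm/s


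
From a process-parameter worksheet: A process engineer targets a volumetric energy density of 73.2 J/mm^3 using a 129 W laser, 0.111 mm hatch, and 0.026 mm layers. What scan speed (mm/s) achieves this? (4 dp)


v = 129 / (73.2*0.111*0.026) = 610.6359 mm/s


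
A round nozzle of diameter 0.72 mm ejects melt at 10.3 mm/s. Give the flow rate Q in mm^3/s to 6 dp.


A = pi*(0.72/2)^2 = 0.40715041 mm^2
Q = 0.40715041 * 10.3 = 4.193649 mm^3/s


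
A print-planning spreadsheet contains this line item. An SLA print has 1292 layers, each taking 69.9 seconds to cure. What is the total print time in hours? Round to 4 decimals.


t = 1292 * 69.9 / 3600 = 25.0863 hrs


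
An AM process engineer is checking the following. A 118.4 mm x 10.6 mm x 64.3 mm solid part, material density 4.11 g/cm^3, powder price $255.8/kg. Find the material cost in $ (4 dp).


V = 118.4 * 10.6 * 64.3 = 80699.072 mm^3 = 80.699072 cm^3
Mass = 80.699072 * 4.11 / 1000 = 0.33167319 kg
Cost = 0.33167319 * 255.8 = 84.842 $


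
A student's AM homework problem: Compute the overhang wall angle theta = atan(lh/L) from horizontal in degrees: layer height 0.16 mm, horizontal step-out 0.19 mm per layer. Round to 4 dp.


angle = atan(0.16/0.19) = 40.1009 degrees


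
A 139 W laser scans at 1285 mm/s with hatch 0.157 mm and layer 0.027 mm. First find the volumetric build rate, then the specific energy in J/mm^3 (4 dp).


Build rate = 1285 * 0.157 * 0.027 = 5.447115 mm^3/s
SE = 139 / 5.447115 = 25.5181 J/mm^3


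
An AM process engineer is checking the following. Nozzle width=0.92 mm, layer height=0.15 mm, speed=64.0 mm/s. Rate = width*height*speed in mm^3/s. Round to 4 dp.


Rate = 0.92 * 0.15 * 64.0 = 8.832 mm^3/s


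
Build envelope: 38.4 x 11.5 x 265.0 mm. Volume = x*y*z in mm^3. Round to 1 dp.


V = 38.4 * 11.5 * 265.0 = 117024.0 mm^3


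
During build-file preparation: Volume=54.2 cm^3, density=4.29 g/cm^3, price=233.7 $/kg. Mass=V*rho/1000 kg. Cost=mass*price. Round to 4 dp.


Mass = 54.2*4.29/1000 = 0.232518 kg
Cost = 0.232518 * 233.7 = 54.3395 $


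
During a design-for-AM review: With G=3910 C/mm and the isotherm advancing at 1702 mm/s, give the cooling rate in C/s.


CR = 3910 * 1702 = 6654820 C/s


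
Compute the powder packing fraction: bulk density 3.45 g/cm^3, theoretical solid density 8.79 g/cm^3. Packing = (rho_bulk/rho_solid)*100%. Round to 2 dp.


Packing = (3.45/8.79)*100 = 39.25 %


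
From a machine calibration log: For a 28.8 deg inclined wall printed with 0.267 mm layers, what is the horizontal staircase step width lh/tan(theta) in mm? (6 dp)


step = 0.267 / tan(28.8) = 0.485671 mm


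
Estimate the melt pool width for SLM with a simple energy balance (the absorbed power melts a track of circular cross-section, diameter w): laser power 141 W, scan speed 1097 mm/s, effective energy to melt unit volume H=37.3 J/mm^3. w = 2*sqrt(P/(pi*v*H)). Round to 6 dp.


w = 2*sqrt(141/(pi*1097*37.3)) = 0.066238 mm


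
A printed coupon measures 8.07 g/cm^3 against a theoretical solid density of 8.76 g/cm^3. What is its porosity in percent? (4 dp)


Porosity = (1-8.07/8.76)*100 = 7.8767 %


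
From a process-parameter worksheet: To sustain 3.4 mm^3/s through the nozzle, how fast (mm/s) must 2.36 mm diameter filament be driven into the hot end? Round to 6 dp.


A = pi*(2.36/2)^2 = 4.374354
v = 3.4 / 4.374354 = 0.777258 mm/s


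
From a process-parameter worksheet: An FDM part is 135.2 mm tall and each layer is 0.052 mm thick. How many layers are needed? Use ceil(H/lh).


Layers = ceil(135.2/0.052) = 2600


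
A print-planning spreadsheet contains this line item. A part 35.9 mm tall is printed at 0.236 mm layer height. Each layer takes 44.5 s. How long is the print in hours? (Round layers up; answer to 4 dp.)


Layers = ceil(35.9/0.236) = 153
t = 153 * 44.5 / 3600 = 1.8913 hrs


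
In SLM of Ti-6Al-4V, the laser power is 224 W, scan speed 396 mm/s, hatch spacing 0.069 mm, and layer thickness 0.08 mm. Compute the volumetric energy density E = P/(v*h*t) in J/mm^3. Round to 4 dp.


E = 224 / (396*0.069*0.08) = 102.474 J/mm^3


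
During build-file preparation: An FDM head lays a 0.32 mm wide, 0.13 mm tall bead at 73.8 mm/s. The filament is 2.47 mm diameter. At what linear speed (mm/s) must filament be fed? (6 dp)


Q = 0.32 * 0.13 * 73.8 = 3.07008 mm^3/s
A_fil = pi*(2.47/2)^2 = 4.79163566 mm^2
v_feed = 3.07008 / 4.79163566 = 0.640716 mm/s


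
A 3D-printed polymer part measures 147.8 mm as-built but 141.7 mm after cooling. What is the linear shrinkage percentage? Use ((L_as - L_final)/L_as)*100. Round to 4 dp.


Shrinkage = ((147.8-141.7)/147.8)*100 = 4.1272 %


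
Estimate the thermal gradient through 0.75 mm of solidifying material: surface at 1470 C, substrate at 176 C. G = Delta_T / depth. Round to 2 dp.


G = (1470-176)/0.75 = 1725.33 C/mm


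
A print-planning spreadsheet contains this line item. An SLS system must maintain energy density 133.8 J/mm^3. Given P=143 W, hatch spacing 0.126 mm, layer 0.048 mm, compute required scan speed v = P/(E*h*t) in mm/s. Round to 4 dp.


v = 143 / (133.8*0.126*0.048) = 176.7129 mm/s


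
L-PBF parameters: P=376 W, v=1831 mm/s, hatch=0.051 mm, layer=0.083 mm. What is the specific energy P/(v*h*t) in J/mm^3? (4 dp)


Build rate = 1831 * 0.051 * 0.083 = 7.750623 mm^3/s
SE = 376 / 7.750623 = 48.5122 J/mm^3


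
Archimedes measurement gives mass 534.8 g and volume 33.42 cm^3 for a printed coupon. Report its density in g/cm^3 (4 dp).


rho = 534.8 / 33.42 = 16.0024 g/cm^3


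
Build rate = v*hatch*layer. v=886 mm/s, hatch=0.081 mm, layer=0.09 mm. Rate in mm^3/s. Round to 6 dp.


Rate = 886 * 0.081 * 0.09 = 6.45894 mm^3/s


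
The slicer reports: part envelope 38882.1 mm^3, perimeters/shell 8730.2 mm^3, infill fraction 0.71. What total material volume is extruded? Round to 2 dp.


V_infill = (38882.1 - 8730.2) * 0.71 = 21407.85
V_total = 8730.2 + 21407.85 = 30138.05 mm^3


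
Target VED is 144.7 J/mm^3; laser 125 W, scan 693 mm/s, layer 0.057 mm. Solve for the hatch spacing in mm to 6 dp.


h = 125 / (144.7*693*0.057) = 0.021869 mm


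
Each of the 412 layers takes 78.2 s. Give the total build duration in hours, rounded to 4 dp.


t = 412 * 78.2 / 3600 = 8.9496 hrs


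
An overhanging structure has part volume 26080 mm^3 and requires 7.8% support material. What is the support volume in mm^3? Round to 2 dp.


V_support = 26080 * 0.078 = 2034.24 mm^3


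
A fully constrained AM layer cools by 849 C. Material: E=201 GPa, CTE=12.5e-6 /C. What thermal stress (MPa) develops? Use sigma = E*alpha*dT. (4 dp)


sigma = 201*1000 * 12.5e-6 * 849 = 2133.1125 MPa


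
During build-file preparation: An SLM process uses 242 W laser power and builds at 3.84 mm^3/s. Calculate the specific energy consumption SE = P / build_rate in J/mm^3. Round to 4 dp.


SE = 242 / 3.84 = 63.0208 J/mm^3


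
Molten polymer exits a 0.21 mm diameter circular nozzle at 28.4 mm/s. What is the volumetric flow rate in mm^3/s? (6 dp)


A = pi*(0.21/2)^2 = 0.03463606 mm^2
Q = 0.03463606 * 28.4 = 0.983664 mm^3/s


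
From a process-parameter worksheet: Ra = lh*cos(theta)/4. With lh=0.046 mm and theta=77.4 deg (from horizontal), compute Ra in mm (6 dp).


Ra = 0.046 * cos(77.4) / 4 = 0.002509 mm


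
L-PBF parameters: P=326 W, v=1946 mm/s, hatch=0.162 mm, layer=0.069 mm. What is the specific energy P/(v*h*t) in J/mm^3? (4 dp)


Build rate = 1946 * 0.162 * 0.069 = 21.752388 mm^3/s
SE = 326 / 21.752388 = 14.9869 J/mm^3


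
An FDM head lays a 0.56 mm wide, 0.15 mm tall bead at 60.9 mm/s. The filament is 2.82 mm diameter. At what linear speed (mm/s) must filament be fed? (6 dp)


Q = 0.56 * 0.15 * 60.9 = 5.1156 mm^3/s
A_fil = pi*(2.82/2)^2 = 6.24580035 mm^2
v_feed = 5.1156 / 6.24580035 = 0.819046 mm/s


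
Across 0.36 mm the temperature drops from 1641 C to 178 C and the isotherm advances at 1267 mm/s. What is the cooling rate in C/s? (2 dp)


G = (1641-178)/0.36 = 4063.88888889 C/mm
CR = 4063.88888889 * 1267 = 5148947.22 C/s


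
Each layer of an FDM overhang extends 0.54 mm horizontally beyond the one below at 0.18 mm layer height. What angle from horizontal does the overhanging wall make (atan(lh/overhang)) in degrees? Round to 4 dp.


angle = atan(0.18/0.54) = 18.4349 degrees


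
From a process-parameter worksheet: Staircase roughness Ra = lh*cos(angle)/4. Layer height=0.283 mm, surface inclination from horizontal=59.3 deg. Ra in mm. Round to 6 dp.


Ra = 0.283 * cos(59.3) / 4 = 0.036121 mm


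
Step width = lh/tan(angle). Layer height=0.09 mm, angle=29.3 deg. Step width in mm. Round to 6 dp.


step = 0.09 / tan(29.3) = 0.160378 mm


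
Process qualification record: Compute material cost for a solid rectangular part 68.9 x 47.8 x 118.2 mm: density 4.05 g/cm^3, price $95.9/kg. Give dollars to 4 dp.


V = 68.9 * 47.8 * 118.2 = 389282.244 mm^3 = 389.282244 cm^3
Mass = 389.282244 * 4.05 / 1000 = 1.57659309 kg
Cost = 1.57659309 * 95.9 = 151.1953 $


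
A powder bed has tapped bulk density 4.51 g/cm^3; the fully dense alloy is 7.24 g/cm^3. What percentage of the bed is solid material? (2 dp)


Packing = (4.51/7.24)*100 = 62.29 %


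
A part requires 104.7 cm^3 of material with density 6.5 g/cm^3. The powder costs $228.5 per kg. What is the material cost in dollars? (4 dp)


Mass = 104.7*6.5/1000 = 0.68055 kg
Cost = 0.68055 * 228.5 = 155.5057 $


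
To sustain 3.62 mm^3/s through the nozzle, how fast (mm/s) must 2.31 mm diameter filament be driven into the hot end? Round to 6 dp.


A = pi*(2.31/2)^2 = 4.190963
v = 3.62 / 4.190963 = 0.863763 mm/s


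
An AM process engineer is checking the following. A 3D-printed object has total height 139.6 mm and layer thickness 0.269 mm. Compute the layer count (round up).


Layers = ceil(139.6/0.269) = 519


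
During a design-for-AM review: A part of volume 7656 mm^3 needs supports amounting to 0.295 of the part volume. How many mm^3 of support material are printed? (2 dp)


V_support = 7656 * 0.295 = 2258.52 mm^3


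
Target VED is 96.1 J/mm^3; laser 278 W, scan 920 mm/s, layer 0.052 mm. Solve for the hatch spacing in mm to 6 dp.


h = 278 / (96.1*920*0.052) = 0.060469 mm


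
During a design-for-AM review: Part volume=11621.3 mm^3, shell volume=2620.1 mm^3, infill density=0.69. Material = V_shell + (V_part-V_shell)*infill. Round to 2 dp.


V_infill = (11621.3 - 2620.1) * 0.69 = 6210.83
V_total = 2620.1 + 6210.83 = 8830.93 mm^3


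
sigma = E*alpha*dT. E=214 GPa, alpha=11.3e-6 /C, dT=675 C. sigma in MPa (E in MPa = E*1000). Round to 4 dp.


sigma = 214*1000 * 11.3e-6 * 675 = 1632.285 MPa


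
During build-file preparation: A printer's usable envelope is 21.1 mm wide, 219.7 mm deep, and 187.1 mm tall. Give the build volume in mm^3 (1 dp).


V = 21.1 * 219.7 * 187.1 = 867333.9 mm^3


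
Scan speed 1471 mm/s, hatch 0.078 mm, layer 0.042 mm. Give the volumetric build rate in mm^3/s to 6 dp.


Rate = 1471 * 0.078 * 0.042 = 4.818996 mm^3/s


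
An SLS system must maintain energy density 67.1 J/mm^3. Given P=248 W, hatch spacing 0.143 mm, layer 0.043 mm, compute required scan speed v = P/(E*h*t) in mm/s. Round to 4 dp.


v = 248 / (67.1*0.143*0.043) = 601.0695 mm/s


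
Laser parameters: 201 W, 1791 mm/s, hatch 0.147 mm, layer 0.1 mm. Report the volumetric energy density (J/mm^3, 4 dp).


E = 201 / (1791*0.147*0.1) = 7.6345 J/mm^3


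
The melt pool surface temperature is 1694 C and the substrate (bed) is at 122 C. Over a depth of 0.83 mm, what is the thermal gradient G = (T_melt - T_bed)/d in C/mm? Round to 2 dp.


G = (1694-122)/0.83 = 1893.98 C/mm


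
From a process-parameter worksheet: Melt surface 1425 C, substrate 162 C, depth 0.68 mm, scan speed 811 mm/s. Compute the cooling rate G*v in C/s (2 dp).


G = (1425-162)/0.68 = 1857.35294118 C/mm
CR = 1857.35294118 * 811 = 1506313.24 C/s


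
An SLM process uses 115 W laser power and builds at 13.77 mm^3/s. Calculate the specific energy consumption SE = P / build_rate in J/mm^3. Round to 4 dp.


SE = 115 / 13.77 = 8.3515 J/mm^3


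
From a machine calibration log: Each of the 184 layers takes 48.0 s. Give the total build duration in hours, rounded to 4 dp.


t = 184 * 48.0 / 3600 = 2.4533 hrs


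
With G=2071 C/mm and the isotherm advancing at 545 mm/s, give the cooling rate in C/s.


CR = 2071 * 545 = 1128695 C/s


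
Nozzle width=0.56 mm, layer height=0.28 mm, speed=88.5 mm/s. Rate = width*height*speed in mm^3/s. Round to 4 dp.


Rate = 0.56 * 0.28 * 88.5 = 13.8768 mm^3/s


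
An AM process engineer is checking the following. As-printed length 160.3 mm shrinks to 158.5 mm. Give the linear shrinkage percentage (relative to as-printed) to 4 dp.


Shrinkage = ((160.3-158.5)/160.3)*100 = 1.1229 %


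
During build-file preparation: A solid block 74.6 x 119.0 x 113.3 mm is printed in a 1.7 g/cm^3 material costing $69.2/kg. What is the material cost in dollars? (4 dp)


V = 74.6 * 119.0 * 113.3 = 1005809.42 mm^3 = 1005.80942 cm^3
Mass = 1005.80942 * 1.7 / 1000 = 1.70987601 kg
Cost = 1.70987601 * 69.2 = 118.3234 $


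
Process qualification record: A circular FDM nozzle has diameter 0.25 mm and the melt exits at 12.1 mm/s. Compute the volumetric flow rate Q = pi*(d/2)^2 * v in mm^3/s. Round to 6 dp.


A = pi*(0.25/2)^2 = 0.04908739 mm^2
Q = 0.04908739 * 12.1 = 0.593957 mm^3/s


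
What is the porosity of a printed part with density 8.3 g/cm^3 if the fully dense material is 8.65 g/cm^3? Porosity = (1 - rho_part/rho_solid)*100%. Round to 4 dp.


Porosity = (1-8.3/8.65)*100 = 4.0462 %


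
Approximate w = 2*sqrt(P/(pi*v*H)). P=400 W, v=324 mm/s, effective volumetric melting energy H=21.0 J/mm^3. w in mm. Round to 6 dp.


w = 2*sqrt(400/(pi*324*21.0)) = 0.273592 mm


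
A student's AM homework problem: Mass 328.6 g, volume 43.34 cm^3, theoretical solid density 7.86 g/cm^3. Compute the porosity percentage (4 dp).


rho_part = 328.6 / 43.34 = 7.58191048 g/cm^3
Porosity = (1 - 7.58191048/7.86)*100 = 3.538 %


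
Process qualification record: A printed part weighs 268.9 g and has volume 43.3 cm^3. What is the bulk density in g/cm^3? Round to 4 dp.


rho = 268.9 / 43.3 = 6.2102 g/cm^3


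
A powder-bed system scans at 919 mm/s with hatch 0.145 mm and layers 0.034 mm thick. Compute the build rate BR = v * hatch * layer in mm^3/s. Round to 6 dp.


Rate = 919 * 0.145 * 0.034 = 4.53067 mm^3/s


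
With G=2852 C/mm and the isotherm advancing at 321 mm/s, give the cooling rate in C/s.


CR = 2852 * 321 = 915492 C/s


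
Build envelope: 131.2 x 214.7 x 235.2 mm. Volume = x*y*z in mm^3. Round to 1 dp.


V = 131.2 * 214.7 * 235.2 = 6625264.1 mm^3


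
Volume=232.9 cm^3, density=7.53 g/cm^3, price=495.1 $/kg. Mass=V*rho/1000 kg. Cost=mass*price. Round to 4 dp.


Mass = 232.9*7.53/1000 = 1.753737 kg
Cost = 1.753737 * 495.1 = 868.2752 $


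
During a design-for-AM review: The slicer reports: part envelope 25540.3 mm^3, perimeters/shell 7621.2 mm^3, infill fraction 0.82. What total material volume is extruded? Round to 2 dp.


V_infill = (25540.3 - 7621.2) * 0.82 = 14693.66
V_total = 7621.2 + 14693.66 = 22314.86 mm^3


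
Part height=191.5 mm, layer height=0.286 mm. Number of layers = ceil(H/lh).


Layers = ceil(191.5/0.286) = 670


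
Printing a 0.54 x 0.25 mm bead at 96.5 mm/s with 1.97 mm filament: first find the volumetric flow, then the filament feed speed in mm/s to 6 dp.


Q = 0.54 * 0.25 * 96.5 = 13.0275 mm^3/s
A_fil = pi*(1.97/2)^2 = 3.04805173 mm^2
v_feed = 13.0275 / 3.04805173 = 4.274042 mm/s


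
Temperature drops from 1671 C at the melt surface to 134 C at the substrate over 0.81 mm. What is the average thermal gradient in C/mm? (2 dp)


G = (1671-134)/0.81 = 1897.53 C/mm


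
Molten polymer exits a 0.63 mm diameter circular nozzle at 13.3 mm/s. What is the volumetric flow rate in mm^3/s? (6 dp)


A = pi*(0.63/2)^2 = 0.31172453 mm^2
Q = 0.31172453 * 13.3 = 4.145936 mm^3/s


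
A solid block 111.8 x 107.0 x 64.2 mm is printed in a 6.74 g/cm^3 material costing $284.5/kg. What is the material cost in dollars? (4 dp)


V = 111.8 * 107.0 * 64.2 = 767998.92 mm^3 = 767.99892 cm^3
Mass = 767.99892 * 6.74 / 1000 = 5.17631272 kg
Cost = 5.17631272 * 284.5 = 1472.661 $


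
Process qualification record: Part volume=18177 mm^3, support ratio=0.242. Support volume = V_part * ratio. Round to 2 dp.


V_support = 18177 * 0.242 = 4398.83 mm^3


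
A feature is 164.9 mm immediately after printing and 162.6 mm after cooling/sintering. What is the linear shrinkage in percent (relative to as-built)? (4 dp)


Shrinkage = ((164.9-162.6)/164.9)*100 = 1.3948 %


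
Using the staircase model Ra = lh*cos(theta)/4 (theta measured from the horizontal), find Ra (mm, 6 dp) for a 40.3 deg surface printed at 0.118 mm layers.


Ra = 0.118 * cos(40.3) / 4 = 0.022499 mm


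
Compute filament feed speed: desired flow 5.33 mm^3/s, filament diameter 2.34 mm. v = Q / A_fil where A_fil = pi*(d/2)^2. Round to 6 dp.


A = pi*(2.34/2)^2 = 4.300526
v = 5.33 / 4.300526 = 1.239383 mm/s


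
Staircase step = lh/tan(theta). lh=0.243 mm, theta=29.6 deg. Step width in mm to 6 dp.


step = 0.243 / tan(29.6) = 0.427757 mm


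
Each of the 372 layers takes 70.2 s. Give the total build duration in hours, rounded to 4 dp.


t = 372 * 70.2 / 3600 = 7.254 hrs


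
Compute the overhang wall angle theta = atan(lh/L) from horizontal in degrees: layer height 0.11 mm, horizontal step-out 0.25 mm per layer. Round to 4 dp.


angle = atan(0.11/0.25) = 23.7495 degrees


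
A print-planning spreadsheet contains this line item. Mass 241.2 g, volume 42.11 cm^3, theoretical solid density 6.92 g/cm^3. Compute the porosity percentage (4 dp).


rho_part = 241.2 / 42.11 = 5.72785562 g/cm^3
Porosity = (1 - 5.72785562/6.92)*100 = 17.2275 %


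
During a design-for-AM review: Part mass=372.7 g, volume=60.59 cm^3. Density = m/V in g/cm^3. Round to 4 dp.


rho = 372.7 / 60.59 = 6.1512 g/cm^3


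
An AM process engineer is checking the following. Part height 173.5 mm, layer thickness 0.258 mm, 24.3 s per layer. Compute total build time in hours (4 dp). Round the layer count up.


Layers = ceil(173.5/0.258) = 673
t = 673 * 24.3 / 3600 = 4.5428 hrs


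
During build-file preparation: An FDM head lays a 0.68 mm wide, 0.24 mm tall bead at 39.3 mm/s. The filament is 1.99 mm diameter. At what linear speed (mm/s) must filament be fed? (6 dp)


Q = 0.68 * 0.24 * 39.3 = 6.41376 mm^3/s
A_fil = pi*(1.99/2)^2 = 3.11025527 mm^2
v_feed = 6.41376 / 3.11025527 = 2.062133 mm/s


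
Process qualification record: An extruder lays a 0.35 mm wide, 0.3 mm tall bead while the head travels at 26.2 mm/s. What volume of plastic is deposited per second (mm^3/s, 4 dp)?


Rate = 0.35 * 0.3 * 26.2 = 2.751 mm^3/s


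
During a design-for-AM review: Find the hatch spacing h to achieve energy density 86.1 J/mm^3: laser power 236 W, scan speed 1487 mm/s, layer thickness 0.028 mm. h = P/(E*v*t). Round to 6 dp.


h = 236 / (86.1*1487*0.028) = 0.065832 mm


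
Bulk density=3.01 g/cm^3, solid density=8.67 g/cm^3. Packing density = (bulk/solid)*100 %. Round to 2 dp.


Packing = (3.01/8.67)*100 = 34.72 %


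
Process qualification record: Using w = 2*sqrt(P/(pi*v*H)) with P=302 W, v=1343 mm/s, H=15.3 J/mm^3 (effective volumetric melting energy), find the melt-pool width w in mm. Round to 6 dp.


w = 2*sqrt(302/(pi*1343*15.3)) = 0.136796 mm


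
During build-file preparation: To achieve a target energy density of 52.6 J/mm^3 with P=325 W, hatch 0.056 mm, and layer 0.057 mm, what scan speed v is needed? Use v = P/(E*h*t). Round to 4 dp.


v = 325 / (52.6*0.056*0.057) = 1935.6852 mm/s


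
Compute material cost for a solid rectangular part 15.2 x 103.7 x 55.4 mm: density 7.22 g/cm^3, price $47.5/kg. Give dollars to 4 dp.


V = 15.2 * 103.7 * 55.4 = 87323.696 mm^3 = 87.323696 cm^3
Mass = 87.323696 * 7.22 / 1000 = 0.63047709 kg
Cost = 0.63047709 * 47.5 = 29.9477 $


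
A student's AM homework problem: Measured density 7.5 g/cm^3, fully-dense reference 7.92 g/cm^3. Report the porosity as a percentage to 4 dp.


Porosity = (1-7.5/7.92)*100 = 5.303 %


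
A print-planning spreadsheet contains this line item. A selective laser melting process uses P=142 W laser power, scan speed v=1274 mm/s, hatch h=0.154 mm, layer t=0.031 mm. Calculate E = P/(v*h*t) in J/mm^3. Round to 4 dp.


E = 142 / (1274*0.154*0.031) = 23.3473 J/mm^3


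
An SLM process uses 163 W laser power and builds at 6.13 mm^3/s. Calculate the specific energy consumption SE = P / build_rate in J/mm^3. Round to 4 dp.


SE = 163 / 6.13 = 26.5905 J/mm^3


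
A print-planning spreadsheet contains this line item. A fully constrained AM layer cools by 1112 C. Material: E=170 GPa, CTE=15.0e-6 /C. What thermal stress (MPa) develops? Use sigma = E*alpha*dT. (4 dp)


sigma = 170*1000 * 15.0e-6 * 1112 = 2835.6 MPa


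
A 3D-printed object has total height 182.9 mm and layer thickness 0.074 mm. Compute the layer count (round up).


Layers = ceil(182.9/0.074) = 2472


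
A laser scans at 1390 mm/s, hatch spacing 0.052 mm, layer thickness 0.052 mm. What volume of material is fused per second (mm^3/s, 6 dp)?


Rate = 1390 * 0.052 * 0.052 = 3.75856 mm^3/s


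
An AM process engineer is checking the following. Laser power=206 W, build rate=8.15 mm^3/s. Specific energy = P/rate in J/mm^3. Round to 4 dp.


SE = 206 / 8.15 = 25.2761 J/mm^3


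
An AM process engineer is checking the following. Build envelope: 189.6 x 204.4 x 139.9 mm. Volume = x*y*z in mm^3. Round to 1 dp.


V = 189.6 * 204.4 * 139.9 = 5421718.2 mm^3


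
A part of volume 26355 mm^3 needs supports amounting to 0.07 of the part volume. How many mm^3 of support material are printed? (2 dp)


V_support = 26355 * 0.07 = 1844.85 mm^3


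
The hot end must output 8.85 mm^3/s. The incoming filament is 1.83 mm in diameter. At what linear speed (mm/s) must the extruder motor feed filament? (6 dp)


A = pi*(1.83/2)^2 = 2.63022
v = 8.85 / 2.63022 = 3.364738 mm/s


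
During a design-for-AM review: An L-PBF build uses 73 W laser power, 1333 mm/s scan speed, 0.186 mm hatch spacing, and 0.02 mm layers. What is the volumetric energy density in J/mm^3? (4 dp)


E = 73 / (1333*0.186*0.02) = 14.7214 J/mm^3


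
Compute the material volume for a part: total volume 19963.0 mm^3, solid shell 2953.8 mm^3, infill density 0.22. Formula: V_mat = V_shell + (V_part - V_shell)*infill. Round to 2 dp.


V_infill = (19963.0 - 2953.8) * 0.22 = 3742.02
V_total = 2953.8 + 3742.02 = 6695.82 mm^3


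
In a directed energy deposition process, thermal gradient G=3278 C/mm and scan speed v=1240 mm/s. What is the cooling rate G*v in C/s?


CR = 3278 * 1240 = 4064720 C/s


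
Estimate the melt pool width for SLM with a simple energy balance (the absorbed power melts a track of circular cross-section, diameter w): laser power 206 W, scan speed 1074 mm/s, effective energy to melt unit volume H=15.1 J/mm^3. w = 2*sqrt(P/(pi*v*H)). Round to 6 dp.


w = 2*sqrt(206/(pi*1074*15.1)) = 0.127174 mm


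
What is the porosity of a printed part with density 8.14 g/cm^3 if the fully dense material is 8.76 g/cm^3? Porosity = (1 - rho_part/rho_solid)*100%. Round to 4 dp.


Porosity = (1-8.14/8.76)*100 = 7.0776 %


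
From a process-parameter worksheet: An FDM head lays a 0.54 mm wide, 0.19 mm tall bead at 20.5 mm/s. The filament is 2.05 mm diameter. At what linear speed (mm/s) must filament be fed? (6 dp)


Q = 0.54 * 0.19 * 20.5 = 2.1033 mm^3/s
A_fil = pi*(2.05/2)^2 = 3.30063578 mm^2
v_feed = 2.1033 / 3.30063578 = 0.637241 mm/s


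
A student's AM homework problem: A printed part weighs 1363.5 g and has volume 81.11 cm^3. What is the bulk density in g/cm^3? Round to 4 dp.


rho = 1363.5 / 81.11 = 16.8105 g/cm^3


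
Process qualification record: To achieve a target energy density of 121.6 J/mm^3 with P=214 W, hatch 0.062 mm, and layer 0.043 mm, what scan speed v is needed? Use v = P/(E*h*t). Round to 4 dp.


v = 214 / (121.6*0.062*0.043) = 660.1157 mm/s


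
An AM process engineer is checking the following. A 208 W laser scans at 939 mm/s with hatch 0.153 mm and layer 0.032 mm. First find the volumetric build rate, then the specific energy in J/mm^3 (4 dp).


Build rate = 939 * 0.153 * 0.032 = 4.597344 mm^3/s
SE = 208 / 4.597344 = 45.2435 J/mm^3


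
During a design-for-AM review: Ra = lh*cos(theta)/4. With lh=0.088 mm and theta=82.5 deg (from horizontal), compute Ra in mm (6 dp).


Ra = 0.088 * cos(82.5) / 4 = 0.002872 mm


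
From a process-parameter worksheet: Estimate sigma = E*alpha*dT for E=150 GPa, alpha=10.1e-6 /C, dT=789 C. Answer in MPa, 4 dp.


sigma = 150*1000 * 10.1e-6 * 789 = 1195.335 MPa


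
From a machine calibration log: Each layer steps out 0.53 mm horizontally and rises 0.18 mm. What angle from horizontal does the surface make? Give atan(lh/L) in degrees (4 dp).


angle = atan(0.18/0.53) = 18.7587 degrees


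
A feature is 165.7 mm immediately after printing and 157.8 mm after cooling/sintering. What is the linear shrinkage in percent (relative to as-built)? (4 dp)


Shrinkage = ((165.7-157.8)/165.7)*100 = 4.7677 %


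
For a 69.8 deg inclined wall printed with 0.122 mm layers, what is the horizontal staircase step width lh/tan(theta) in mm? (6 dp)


step = 0.122 / tan(69.8) = 0.044887 mm


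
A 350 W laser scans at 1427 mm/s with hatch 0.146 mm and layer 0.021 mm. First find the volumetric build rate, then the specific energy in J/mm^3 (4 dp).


Build rate = 1427 * 0.146 * 0.021 = 4.375182 mm^3/s
SE = 350 / 4.375182 = 79.9967 J/mm^3


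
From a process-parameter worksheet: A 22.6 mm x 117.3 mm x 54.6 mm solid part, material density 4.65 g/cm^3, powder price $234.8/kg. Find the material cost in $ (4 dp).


V = 22.6 * 117.3 * 54.6 = 144743.508 mm^3 = 144.743508 cm^3
Mass = 144.743508 * 4.65 / 1000 = 0.67305731 kg
Cost = 0.67305731 * 234.8 = 158.0339 $


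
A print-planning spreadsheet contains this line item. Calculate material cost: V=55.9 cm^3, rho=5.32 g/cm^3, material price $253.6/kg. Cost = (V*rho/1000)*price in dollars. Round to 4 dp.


Mass = 55.9*5.32/1000 = 0.297388 kg
Cost = 0.297388 * 253.6 = 75.4176 $
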